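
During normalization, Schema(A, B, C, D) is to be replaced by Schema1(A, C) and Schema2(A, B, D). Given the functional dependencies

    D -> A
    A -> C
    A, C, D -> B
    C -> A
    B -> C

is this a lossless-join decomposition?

Common attributes: Schema1 ∩ Schema2 = {A}.
Closure of {A}: A → C applies, adding C. So (A)⁺ = {A, C}.
This closure contains every attribute of Schema1, so Schema1 ∩ Schema2 → Schema1. The join is lossless.

Yes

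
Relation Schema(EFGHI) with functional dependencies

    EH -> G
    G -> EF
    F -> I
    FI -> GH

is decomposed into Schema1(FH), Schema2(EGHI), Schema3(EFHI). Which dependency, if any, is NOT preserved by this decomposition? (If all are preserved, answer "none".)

none

EH → G lies within Schema2.
G → EF: restricted closure across fragments reaches EF.
F → I lies within Schema3.
FI → GH: restricted closure across fragments reaches GH.
Every dependency is enforceable on the fragments, so the decomposition is dependency-preserving.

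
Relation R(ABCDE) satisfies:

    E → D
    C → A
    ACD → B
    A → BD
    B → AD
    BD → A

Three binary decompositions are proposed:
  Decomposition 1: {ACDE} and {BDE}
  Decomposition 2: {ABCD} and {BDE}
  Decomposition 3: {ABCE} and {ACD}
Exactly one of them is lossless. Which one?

Decomposition 1: common = {DE}, closure = {DE} → lossy.
Decomposition 2: common = {BD}, closure = {ABD} → lossy.
Decomposition 3: common = {AC}, closure = {ABCD} → lossless.

Decomposition 3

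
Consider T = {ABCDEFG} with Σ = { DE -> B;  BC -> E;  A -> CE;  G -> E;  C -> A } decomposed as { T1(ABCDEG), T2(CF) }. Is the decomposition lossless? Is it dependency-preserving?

lossy but dependency-preserving

Lossless test: (C)⁺ = {ACE}, which is a superkey of neither fragment — lossy.
Dependency preservation: every FD's attributes lie within a single fragment, so each can be enforced locally — preserved.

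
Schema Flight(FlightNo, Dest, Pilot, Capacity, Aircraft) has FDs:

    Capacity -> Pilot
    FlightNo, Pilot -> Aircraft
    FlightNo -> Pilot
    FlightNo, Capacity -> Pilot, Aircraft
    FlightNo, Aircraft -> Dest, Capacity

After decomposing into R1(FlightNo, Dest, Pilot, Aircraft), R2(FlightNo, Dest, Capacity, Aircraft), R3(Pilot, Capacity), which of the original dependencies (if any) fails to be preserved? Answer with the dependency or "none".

Capacity → Pilot lies within R3.
FlightNo, Pilot → Aircraft lies within R1.
FlightNo → Pilot lies within R1.
FlightNo, Capacity → Pilot, Aircraft: restricted closure across fragments reaches Pilot, Aircraft.
FlightNo, Aircraft → Dest, Capacity lies within R2.
Every dependency is enforceable on the fragments, so the decomposition is dependency-preserving.

none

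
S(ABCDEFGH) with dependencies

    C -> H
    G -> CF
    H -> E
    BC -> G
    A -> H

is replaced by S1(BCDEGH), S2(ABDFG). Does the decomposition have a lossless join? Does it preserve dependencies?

Lossless test: (BDG)⁺ = {BCDEFGH}, which contains all of one fragment — lossless.
Dependency preservation: the restricted closure of {A} across the fragments never reaches {H}, so A → H cannot be enforced without a join — not preserved.

lossless but not dependency-preserving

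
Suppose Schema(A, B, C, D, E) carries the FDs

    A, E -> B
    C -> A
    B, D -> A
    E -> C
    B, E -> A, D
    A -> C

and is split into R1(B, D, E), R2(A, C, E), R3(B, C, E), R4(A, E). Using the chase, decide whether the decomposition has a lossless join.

Yes

Chase test. Columns are A, B, C, D, E; row i has aⱼ where attribute j ∈ Ri, else bᵢⱼ.
Initial tableau (one row per fragment):
  row 1: b11 a2 b13 a4 a5
  row 2: a1 b22 a3 b24 a5
  row 3: b31 a2 a3 b34 a5
  row 4: a1 b42 b43 b44 a5
Rows 2 and 4 agree on A, E; apply A, E→B and equate their B entries.
Rows 2 and 3 agree on C; apply C→A and equate their A entries.
Rows 1 and 2 agree on E; apply E→C and equate their C entries.
Rows 1 and 4 agree on E; apply E→C and equate their C entries.
Rows 1 and 3 agree on B, E; apply B, E→A, D and equate their A, D entries.
Rows 2 and 4 agree on B, E; apply B, E→A, D and equate their A, D entries.
Rows 1 and 2 agree on A, E; apply A, E→B and equate their B entries.
Rows 1 and 2 agree on B, E; apply B, E→A, D and equate their A, D entries.
Row 1 is now all distinguished symbols — the join is lossless.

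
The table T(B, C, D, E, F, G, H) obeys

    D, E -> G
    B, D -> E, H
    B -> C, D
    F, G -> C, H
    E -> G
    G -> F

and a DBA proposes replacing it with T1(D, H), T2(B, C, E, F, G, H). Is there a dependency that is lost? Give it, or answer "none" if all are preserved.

Check B → C, D: no single fragment contains all of {B, C, D}, and the restricted closure of {B} across the fragments never reaches {C, D}.
D, E → G is preserved.
B, D → E, H is preserved.
F, G → C, H is preserved.
E → G is preserved.
G → F is preserved.

B -> C, D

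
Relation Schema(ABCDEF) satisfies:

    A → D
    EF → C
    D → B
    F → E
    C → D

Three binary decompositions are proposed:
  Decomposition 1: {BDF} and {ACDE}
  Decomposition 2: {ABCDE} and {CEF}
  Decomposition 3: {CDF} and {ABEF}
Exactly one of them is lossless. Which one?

Decomposition 3

Decomposition 1: common = {D}, closure = {BD} → lossy.
Decomposition 2: common = {CE}, closure = {BCDE} → lossy.
Decomposition 3: common = {F}, closure = {BCDEF} → lossless.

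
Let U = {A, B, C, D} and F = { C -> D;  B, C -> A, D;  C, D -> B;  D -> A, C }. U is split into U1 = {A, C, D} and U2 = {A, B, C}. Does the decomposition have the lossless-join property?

Yes

Common attributes: U1 ∩ U2 = {A, C}.
Closure of {A, C}: C → D applies, adding D; C, D → B applies, adding B. So (A, C)⁺ = {A, B, C, D}.
This closure contains every attribute of U1, so U1 ∩ U2 → U1. The join is lossless.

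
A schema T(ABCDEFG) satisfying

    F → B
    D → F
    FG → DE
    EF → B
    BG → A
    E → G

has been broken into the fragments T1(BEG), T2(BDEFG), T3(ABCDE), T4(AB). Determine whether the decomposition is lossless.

Chase test. Columns are ABCDEFG; row i has aⱼ where attribute j ∈ Ti, else bᵢⱼ.
Initial tableau (one row per fragment):
  row 1: b11 a2 b13 b14 a5 b16 a7
  row 2: b21 a2 b23 a4 a5 a6 a7
  row 3: a1 a2 a3 a4 a5 b36 b37
  row 4: a1 a2 b43 b44 b45 b46 b47
Rows 2 and 3 agree on D; apply D→F and equate their F entries.
Rows 1 and 2 agree on BG; apply BG→A and equate their A entries.
Rows 1 and 3 agree on E; apply E→G and equate their G entries.
Rows 1 and 3 agree on BG; apply BG→A and equate their A entries.
Row 3 is now all distinguished symbols — the join is lossless.

Yes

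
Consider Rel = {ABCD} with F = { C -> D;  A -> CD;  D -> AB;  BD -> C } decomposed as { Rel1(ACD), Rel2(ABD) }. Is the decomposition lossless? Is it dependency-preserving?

Lossless test: (AD)⁺ = {ABCD}, which contains all of one fragment — lossless.
Dependency preservation: BD → C is not contained in any single fragment, but the restricted closure of its left-hand side across the fragments still reaches the right-hand side; the remaining FDs each lie inside some fragment. All dependencies are preserved.

lossless and dependency-preserving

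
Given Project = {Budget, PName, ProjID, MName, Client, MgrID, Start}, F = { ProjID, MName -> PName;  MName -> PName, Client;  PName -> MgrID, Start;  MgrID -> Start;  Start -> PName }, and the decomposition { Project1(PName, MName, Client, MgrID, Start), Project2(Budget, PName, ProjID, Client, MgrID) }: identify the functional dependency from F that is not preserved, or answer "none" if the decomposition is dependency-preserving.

none

ProjID, MName → PName: restricted closure across fragments reaches PName.
MName → PName, Client lies within Project1.
PName → MgrID, Start lies within Project1.
MgrID → Start lies within Project1.
Start → PName lies within Project1.
Every dependency is enforceable on the fragments, so the decomposition is dependency-preserving.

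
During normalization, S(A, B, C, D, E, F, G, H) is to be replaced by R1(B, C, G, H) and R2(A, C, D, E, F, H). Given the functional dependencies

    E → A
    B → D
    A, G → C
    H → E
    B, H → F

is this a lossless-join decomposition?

Common attributes: R1 ∩ R2 = {C, H}.
Closure of {C, H}: H → E applies, adding E; E → A applies, adding A. So (C, H)⁺ = {A, C, E, H}.
The closure contains neither all of R1 = {B, C, G, H} nor all of R2 = {A, C, D, E, F, H}, so the common attributes are not a superkey of either fragment. The join is lossy.

No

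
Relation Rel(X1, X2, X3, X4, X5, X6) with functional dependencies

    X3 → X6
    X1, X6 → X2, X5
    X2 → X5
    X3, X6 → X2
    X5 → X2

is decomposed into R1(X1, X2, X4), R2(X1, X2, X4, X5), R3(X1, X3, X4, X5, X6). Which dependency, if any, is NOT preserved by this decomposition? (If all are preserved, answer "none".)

none

X3 → X6 lies within R3.
X1, X6 → X2, X5: restricted closure across fragments reaches X2, X5.
X2 → X5 lies within R2.
X3, X6 → X2: restricted closure across fragments reaches X2.
X5 → X2 lies within R2.
Every dependency is enforceable on the fragments, so the decomposition is dependency-preserving.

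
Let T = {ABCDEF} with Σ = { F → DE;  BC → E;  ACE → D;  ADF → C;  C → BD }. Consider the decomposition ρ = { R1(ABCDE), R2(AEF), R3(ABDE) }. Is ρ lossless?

Chase test. Columns are ABCDEF; row i has aⱼ where attribute j ∈ Ri, else bᵢⱼ.
Initial tableau (one row per fragment):
  row 1: a1 a2 a3 a4 a5 b16
  row 2: a1 b22 b23 b24 a5 a6
  row 3: a1 a2 b33 a4 a5 b36
No row becomes fully distinguished — the join is lossy.

No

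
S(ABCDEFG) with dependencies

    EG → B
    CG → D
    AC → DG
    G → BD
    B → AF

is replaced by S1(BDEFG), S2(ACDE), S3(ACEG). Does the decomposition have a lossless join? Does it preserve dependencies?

lossless but not dependency-preserving

Lossless test (chase): Rows 1 and 3 agree on EG; apply EG→B and equate their B entries. Rows 2 and 3 agree on AC; apply AC→DG and equate their DG entries. Rows 1 and 2 agree on G; apply G→BD and equate their BD entries. Rows 1 and 2 agree on B; apply B→AF and equate their AF entries. Rows 1 and 3 agree on B; apply B→AF and equate their AF entries. Row 2 is now all distinguished symbols — the join is lossless.
Dependency preservation: the restricted closure of {B} across the fragments never reaches {AF}, so B → AF cannot be enforced without a join — not preserved.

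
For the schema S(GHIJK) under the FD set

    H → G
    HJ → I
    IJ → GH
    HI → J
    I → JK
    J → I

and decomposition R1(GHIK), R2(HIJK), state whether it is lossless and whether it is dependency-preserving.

Lossless test: (HIK)⁺ = {GHIJK}, which contains all of one fragment — lossless.
Dependency preservation: IJ → GH is not contained in any single fragment, but the restricted closure of its left-hand side across the fragments still reaches the right-hand side; the remaining FDs each lie inside some fragment. All dependencies are preserved.

lossless and dependency-preserving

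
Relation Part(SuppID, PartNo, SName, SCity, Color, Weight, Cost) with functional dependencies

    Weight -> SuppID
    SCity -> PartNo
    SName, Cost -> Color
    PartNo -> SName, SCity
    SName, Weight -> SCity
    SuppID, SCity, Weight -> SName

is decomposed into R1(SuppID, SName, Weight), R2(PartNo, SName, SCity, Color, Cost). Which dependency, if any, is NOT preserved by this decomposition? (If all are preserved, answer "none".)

Check SName, Weight → SCity: no single fragment contains all of {SName, SCity, Weight}, and the restricted closure of {SName, Weight} across the fragments never reaches {SCity}.
Weight → SuppID is preserved.
SCity → PartNo is preserved.
SName, Cost → Color is preserved.
PartNo → SName, SCity is preserved.
SuppID, SCity, Weight → SName is preserved.

SName, Weight -> SCity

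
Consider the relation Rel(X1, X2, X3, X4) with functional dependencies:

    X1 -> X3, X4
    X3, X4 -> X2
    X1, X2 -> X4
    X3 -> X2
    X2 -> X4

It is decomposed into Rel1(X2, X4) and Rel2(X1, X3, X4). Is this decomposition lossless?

Common attributes: Rel1 ∩ Rel2 = {X4}.
No dependency enlarges {X4}, so (X4)⁺ = {X4}.
The closure contains neither all of Rel1 = {X2, X4} nor all of Rel2 = {X1, X3, X4}, so the common attributes are not a superkey of either fragment. The join is lossy.

No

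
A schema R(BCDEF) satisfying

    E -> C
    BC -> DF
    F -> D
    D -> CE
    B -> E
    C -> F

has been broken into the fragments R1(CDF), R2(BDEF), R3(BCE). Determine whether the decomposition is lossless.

Yes

Chase test. Columns are BCDEF; row i has aⱼ where attribute j ∈ Ri, else bᵢⱼ.
Initial tableau (one row per fragment):
  row 1: b11 a2 a3 b14 a5
  row 2: a1 b22 a3 a4 a5
  row 3: a1 a2 b33 a4 b35
Rows 2 and 3 agree on E; apply E→C and equate their C entries.
Rows 2 and 3 agree on BC; apply BC→DF and equate their DF entries.
Rows 1 and 2 agree on D; apply D→CE and equate their CE entries.
Row 2 is now all distinguished symbols — the join is lossless.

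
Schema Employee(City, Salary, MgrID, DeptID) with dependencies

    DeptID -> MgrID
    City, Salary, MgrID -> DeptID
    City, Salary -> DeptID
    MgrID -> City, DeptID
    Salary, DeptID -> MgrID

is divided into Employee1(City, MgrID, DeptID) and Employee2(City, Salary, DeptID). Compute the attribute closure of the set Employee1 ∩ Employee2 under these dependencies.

City, MgrID, DeptID

Employee1 ∩ Employee2 = {City, DeptID}.
DeptID → MgrID applies, adding MgrID
Closure: {City, MgrID, DeptID}.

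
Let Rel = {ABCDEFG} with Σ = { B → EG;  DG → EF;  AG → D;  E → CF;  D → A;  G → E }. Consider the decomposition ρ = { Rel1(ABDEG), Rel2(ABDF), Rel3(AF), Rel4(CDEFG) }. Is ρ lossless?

Yes

Chase test. Columns are ABCDEFG; row i has aⱼ where attribute j ∈ Reli, else bᵢⱼ.
Initial tableau (one row per fragment):
  row 1: a1 a2 b13 a4 a5 b16 a7
  row 2: a1 a2 b23 a4 b25 a6 b27
  row 3: a1 b32 b33 b34 b35 a6 b37
  row 4: b41 b42 a3 a4 a5 a6 a7
Rows 1 and 2 agree on B; apply B→EG and equate their EG entries.
Rows 1 and 2 agree on DG; apply DG→EF and equate their EF entries.
Rows 1 and 2 agree on E; apply E→CF and equate their CF entries.
Rows 1 and 4 agree on E; apply E→CF and equate their CF entries.
Rows 1 and 4 agree on D; apply D→A and equate their A entries.
Row 1 is now all distinguished symbols — the join is lossless.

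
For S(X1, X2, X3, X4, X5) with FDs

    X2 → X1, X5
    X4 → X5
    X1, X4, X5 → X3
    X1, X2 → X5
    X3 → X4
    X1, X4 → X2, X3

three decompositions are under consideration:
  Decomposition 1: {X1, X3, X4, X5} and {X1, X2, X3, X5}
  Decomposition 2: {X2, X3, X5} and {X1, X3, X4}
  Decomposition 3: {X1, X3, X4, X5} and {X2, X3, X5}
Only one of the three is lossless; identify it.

Decomposition 1: common = {X1, X3, X5}, closure = {X1, X2, X3, X4, X5} → lossless.
Decomposition 2: common = {X3}, closure = {X3, X4, X5} → lossy.
Decomposition 3: common = {X3, X5}, closure = {X3, X4, X5} → lossy.

Decomposition 1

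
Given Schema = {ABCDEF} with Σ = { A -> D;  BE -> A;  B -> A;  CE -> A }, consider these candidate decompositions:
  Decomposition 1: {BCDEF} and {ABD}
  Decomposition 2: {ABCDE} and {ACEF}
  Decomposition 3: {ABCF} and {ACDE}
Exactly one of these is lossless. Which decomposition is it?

Decomposition 1: common = {BD}, closure = {ABD} → lossless.
Decomposition 2: common = {ACE}, closure = {ACDE} → lossy.
Decomposition 3: common = {AC}, closure = {ACD} → lossy.

Decomposition 1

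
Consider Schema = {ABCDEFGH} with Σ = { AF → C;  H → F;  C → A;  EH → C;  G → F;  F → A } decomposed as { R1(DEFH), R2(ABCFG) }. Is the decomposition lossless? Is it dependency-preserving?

lossy but dependency-preserving

Lossless test: (F)⁺ = {ACF}, which is a superkey of neither fragment — lossy.
Dependency preservation: EH → C is not contained in any single fragment, but the restricted closure of its left-hand side across the fragments still reaches the right-hand side; the remaining FDs each lie inside some fragment. All dependencies are preserved.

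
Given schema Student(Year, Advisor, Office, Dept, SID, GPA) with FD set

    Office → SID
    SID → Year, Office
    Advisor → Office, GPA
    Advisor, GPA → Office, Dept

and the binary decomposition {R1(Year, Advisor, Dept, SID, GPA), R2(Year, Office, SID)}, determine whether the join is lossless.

Common attributes: R1 ∩ R2 = {Year, SID}.
Closure of {Year, SID}: SID → Year, Office applies, adding Office. So (Year, SID)⁺ = {Year, Office, SID}.
This closure contains every attribute of R2, so R1 ∩ R2 → R2. The join is lossless.

Yes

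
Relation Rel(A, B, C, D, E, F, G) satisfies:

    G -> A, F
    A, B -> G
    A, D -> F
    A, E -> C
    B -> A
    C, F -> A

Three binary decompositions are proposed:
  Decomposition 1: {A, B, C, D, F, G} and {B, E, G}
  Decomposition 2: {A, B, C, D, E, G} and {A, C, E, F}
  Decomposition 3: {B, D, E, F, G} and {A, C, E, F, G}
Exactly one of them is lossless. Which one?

Decomposition 3

Decomposition 1: common = {B, G}, closure = {A, B, F, G} → lossy.
Decomposition 2: common = {A, C, E}, closure = {A, C, E} → lossy.
Decomposition 3: common = {E, F, G}, closure = {A, C, E, F, G} → lossless.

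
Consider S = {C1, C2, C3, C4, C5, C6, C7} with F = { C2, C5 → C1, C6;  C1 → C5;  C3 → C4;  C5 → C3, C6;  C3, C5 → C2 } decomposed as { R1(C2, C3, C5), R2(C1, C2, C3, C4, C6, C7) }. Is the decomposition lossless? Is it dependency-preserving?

Lossless test: (C2, C3)⁺ = {C2, C3, C4}, which is a superkey of neither fragment — lossy.
Dependency preservation: the restricted closure of {C2, C5} across the fragments never reaches {C1, C6}, so C2, C5 → C1, C6 cannot be enforced without a join — not preserved.

lossy and not dependency-preserving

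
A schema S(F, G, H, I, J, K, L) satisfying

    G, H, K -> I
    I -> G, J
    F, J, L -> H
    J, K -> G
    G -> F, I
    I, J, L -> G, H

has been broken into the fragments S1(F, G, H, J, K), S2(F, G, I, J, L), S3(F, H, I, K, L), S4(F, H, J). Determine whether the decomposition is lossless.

Yes

Chase test. Columns are F, G, H, I, J, K, L; row i has aⱼ where attribute j ∈ Si, else bᵢⱼ.
Initial tableau (one row per fragment):
  row 1: a1 a2 a3 b14 a5 a6 b17
  row 2: a1 a2 b23 a4 a5 b26 a7
  row 3: a1 b32 a3 a4 b35 a6 a7
  row 4: a1 b42 a3 b44 a5 b46 b47
Rows 2 and 3 agree on I; apply I→G, J and equate their G, J entries.
Rows 2 and 3 agree on F, J, L; apply F, J, L→H and equate their H entries.
Rows 1 and 2 agree on G; apply G→F, I and equate their F, I entries.
Row 3 is now all distinguished symbols — the join is lossless.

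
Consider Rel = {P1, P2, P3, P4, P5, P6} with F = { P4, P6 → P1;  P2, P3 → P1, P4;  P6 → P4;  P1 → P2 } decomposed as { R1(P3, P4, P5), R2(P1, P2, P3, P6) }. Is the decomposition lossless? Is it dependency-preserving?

lossy and not dependency-preserving

Lossless test: (P3)⁺ = {P3}, which is a superkey of neither fragment — lossy.
Dependency preservation: the restricted closure of {P2, P3} across the fragments never reaches {P1, P4}, so P2, P3 → P1, P4 cannot be enforced without a join — not preserved.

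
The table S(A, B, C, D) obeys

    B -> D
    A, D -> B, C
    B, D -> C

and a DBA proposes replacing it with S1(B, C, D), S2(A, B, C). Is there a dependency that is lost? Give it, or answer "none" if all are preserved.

Check A, D → B, C: no single fragment contains all of {A, B, C, D}, and the restricted closure of {A, D} across the fragments never reaches {B, C}.
B → D is preserved.
B, D → C is preserved.

A, D -> B, C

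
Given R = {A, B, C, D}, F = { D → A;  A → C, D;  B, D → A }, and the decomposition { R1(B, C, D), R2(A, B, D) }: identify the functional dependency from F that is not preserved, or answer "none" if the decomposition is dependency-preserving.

D → A lies within R2.
A → C, D: restricted closure across fragments reaches C, D.
B, D → A lies within R2.
Every dependency is enforceable on the fragments, so the decomposition is dependency-preserving.

none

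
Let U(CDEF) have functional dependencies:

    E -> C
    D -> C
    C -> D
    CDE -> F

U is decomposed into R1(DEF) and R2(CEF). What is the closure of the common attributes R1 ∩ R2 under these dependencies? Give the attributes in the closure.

CDEF

R1 ∩ R2 = {EF}.
E → C applies, adding C
C → D applies, adding D
Closure: {CDEF}.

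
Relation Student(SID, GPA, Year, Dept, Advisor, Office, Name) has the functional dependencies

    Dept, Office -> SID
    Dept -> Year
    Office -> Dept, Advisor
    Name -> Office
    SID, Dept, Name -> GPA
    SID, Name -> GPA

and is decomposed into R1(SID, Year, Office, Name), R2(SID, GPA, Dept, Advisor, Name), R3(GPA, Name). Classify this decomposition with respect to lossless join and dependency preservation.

lossless but not dependency-preserving

Lossless test (chase): Rows 1 and 2 agree on Name; apply Name→Office and equate their Office entries. Rows 1 and 3 agree on Name; apply Name→Office and equate their Office entries. Rows 1 and 2 agree on SID, Name; apply SID, Name→GPA and equate their GPA entries. Rows 1 and 2 agree on Office; apply Office→Dept, Advisor and equate their Dept, Advisor entries. Rows 1 and 3 agree on Office; apply Office→Dept, Advisor and equate their Dept, Advisor entries. Rows 1 and 3 agree on Dept, Office; apply Dept, Office→SID and equate their SID entries. Rows 1 and 2 agree on Dept; apply Dept→Year and equate their Year entries. Rows 1 and 3 agree on Dept; apply Dept→Year and equate their Year entries. Row 1 is now all distinguished symbols — the join is lossless.
Dependency preservation: the restricted closure of {Dept} across the fragments never reaches {Year}, so Dept → Year cannot be enforced without a join — not preserved.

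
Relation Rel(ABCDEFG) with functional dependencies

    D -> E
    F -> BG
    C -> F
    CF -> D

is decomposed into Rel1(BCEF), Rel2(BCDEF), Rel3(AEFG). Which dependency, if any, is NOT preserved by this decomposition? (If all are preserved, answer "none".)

D → E lies within Rel2.
F → BG: restricted closure across fragments reaches BG.
C → F lies within Rel1.
CF → D lies within Rel2.
Every dependency is enforceable on the fragments, so the decomposition is dependency-preserving.

none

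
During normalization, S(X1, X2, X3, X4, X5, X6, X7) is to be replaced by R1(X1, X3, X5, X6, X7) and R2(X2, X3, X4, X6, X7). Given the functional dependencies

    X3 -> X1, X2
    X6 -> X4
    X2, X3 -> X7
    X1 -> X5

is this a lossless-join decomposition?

Common attributes: R1 ∩ R2 = {X3, X6, X7}.
Closure of {X3, X6, X7}: X3 → X1, X2 applies, adding X1, X2; X6 → X4 applies, adding X4; X1 → X5 applies, adding X5. So (X3, X6, X7)⁺ = {X1, X2, X3, X4, X5, X6, X7}.
This closure contains every attribute of R1, so R1 ∩ R2 → R1. The join is lossless.

Yes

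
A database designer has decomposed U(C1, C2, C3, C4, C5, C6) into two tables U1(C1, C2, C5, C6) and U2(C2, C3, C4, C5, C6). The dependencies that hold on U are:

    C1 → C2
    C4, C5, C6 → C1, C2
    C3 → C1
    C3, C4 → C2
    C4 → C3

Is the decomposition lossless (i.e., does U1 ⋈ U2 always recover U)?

Common attributes: U1 ∩ U2 = {C2, C5, C6}.
No dependency enlarges {C2, C5, C6}, so (C2, C5, C6)⁺ = {C2, C5, C6}.
The closure contains neither all of U1 = {C1, C2, C5, C6} nor all of U2 = {C2, C3, C4, C5, C6}, so the common attributes are not a superkey of either fragment. The join is lossy.

No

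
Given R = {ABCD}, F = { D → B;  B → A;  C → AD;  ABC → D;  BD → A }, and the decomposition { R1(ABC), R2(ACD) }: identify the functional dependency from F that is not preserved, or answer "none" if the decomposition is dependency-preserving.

Check D → B: no single fragment contains all of {BD}, and the restricted closure of {D} across the fragments never reaches {B}.
B → A is preserved.
C → AD is preserved.
ABC → D is preserved.
BD → A is preserved.

D → B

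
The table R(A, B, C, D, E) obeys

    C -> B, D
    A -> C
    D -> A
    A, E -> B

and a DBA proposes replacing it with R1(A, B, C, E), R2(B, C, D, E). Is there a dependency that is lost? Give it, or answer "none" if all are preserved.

C → B, D lies within R2.
A → C lies within R1.
D → A: restricted closure across fragments reaches A.
A, E → B lies within R1.
Every dependency is enforceable on the fragments, so the decomposition is dependency-preserving.

none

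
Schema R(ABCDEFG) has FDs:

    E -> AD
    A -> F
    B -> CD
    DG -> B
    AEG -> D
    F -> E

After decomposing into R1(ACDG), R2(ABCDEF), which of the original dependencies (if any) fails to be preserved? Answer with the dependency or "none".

Check DG → B: no single fragment contains all of {BDG}, and the restricted closure of {DG} across the fragments never reaches {B}.
E → AD is preserved.
A → F is preserved.
B → CD is preserved.
AEG → D is preserved.
F → E is preserved.

DG -> B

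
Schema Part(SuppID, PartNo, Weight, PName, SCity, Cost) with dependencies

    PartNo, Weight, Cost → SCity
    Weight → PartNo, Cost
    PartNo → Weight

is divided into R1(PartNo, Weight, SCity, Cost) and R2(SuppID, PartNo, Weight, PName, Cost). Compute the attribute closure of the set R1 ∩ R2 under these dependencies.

PartNo, Weight, SCity, Cost

R1 ∩ R2 = {PartNo, Weight, Cost}.
PartNo, Weight, Cost → SCity applies, adding SCity
Closure: {PartNo, Weight, SCity, Cost}.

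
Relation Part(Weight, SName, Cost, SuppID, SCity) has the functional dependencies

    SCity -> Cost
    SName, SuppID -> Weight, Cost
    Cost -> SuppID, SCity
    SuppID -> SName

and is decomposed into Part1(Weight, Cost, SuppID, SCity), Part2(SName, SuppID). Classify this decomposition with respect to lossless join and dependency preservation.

lossless and dependency-preserving

Lossless test: (SuppID)⁺ = {Weight, SName, Cost, SuppID, SCity}, which contains all of one fragment — lossless.
Dependency preservation: SName, SuppID → Weight, Cost is not contained in any single fragment, but the restricted closure of its left-hand side across the fragments still reaches the right-hand side; the remaining FDs each lie inside some fragment. All dependencies are preserved.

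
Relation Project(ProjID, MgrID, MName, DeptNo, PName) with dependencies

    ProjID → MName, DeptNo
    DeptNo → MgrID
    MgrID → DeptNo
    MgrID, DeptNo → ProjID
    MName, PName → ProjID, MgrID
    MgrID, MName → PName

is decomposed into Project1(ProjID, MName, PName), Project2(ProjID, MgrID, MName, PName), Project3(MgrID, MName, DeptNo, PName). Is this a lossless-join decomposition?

Yes

Chase test. Columns are ProjID, MgrID, MName, DeptNo, PName; row i has aⱼ where attribute j ∈ Projecti, else bᵢⱼ.
Initial tableau (one row per fragment):
  row 1: a1 b12 a3 b14 a5
  row 2: a1 a2 a3 b24 a5
  row 3: b31 a2 a3 a4 a5
Rows 1 and 2 agree on ProjID; apply ProjID→MName, DeptNo and equate their MName, DeptNo entries.
Rows 1 and 2 agree on DeptNo; apply DeptNo→MgrID and equate their MgrID entries.
Rows 1 and 3 agree on MgrID; apply MgrID→DeptNo and equate their DeptNo entries.
Rows 1 and 3 agree on MgrID, DeptNo; apply MgrID, DeptNo→ProjID and equate their ProjID entries.
Row 1 is now all distinguished symbols — the join is lossless.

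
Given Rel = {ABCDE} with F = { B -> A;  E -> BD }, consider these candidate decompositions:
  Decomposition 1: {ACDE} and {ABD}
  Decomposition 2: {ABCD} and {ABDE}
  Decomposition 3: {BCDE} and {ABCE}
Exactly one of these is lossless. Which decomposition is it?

Decomposition 1: common = {AD}, closure = {AD} → lossy.
Decomposition 2: common = {ABD}, closure = {ABD} → lossy.
Decomposition 3: common = {BCE}, closure = {ABCDE} → lossless.

Decomposition 3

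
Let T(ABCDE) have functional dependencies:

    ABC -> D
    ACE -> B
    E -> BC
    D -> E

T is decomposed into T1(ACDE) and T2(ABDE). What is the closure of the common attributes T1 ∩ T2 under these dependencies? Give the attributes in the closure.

ABCDE

T1 ∩ T2 = {ADE}.
E → BC applies, adding BC
Closure: {ABCDE}.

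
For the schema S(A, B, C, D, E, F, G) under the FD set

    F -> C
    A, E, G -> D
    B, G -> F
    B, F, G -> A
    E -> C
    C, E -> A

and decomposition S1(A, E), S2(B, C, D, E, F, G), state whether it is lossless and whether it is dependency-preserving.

Lossless test: (E)⁺ = {A, C, E}, which contains all of one fragment — lossless.
Dependency preservation: the restricted closure of {B, F, G} across the fragments never reaches {A}, so B, F, G → A cannot be enforced without a join — not preserved.

lossless but not dependency-preserving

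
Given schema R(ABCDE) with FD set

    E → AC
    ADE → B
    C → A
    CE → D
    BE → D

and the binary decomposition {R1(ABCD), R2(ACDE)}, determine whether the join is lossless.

Common attributes: R1 ∩ R2 = {ACD}.
No dependency enlarges {ACD}, so (ACD)⁺ = {ACD}.
The closure contains neither all of R1 = {ABCD} nor all of R2 = {ACDE}, so the common attributes are not a superkey of either fragment. The join is lossy.

No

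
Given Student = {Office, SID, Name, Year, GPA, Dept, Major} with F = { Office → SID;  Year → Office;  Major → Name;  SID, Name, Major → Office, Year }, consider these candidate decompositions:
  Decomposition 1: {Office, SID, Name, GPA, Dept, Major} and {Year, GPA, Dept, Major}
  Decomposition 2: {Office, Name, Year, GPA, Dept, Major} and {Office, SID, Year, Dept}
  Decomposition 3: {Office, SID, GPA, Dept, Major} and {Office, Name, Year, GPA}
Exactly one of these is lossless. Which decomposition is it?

Decomposition 1: common = {GPA, Dept, Major}, closure = {Name, GPA, Dept, Major} → lossy.
Decomposition 2: common = {Office, Year, Dept}, closure = {Office, SID, Year, Dept} → lossless.
Decomposition 3: common = {Office, GPA}, closure = {Office, SID, GPA} → lossy.

Decomposition 2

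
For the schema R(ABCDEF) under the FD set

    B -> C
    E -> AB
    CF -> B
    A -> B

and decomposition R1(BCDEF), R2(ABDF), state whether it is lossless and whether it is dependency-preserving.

Lossless test: (BDF)⁺ = {BCDF}, which is a superkey of neither fragment — lossy.
Dependency preservation: the restricted closure of {E} across the fragments never reaches {AB}, so E → AB cannot be enforced without a join — not preserved.

lossy and not dependency-preserving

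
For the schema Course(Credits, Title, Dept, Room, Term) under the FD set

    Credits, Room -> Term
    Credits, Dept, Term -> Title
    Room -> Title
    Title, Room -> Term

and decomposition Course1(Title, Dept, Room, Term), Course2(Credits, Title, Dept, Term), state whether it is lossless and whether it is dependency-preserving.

Lossless test: (Title, Dept, Term)⁺ = {Title, Dept, Term}, which is a superkey of neither fragment — lossy.
Dependency preservation: Credits, Room → Term is not contained in any single fragment, but the restricted closure of its left-hand side across the fragments still reaches the right-hand side; the remaining FDs each lie inside some fragment. All dependencies are preserved.

lossy but dependency-preserving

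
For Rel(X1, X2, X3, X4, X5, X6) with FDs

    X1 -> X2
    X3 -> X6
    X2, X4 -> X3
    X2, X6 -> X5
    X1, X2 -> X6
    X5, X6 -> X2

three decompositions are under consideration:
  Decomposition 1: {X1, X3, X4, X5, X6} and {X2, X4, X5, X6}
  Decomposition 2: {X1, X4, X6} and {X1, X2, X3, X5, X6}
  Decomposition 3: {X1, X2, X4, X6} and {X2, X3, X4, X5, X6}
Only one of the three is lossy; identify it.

Decomposition 2

Decomposition 1: common = {X4, X5, X6}, closure = {X2, X3, X4, X5, X6} → lossless.
Decomposition 2: common = {X1, X6}, closure = {X1, X2, X5, X6} → lossy.
Decomposition 3: common = {X2, X4, X6}, closure = {X2, X3, X4, X5, X6} → lossless.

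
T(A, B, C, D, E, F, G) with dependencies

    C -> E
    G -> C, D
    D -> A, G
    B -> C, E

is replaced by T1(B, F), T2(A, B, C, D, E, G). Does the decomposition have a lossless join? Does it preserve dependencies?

lossy but dependency-preserving

Lossless test: (B)⁺ = {B, C, E}, which is a superkey of neither fragment — lossy.
Dependency preservation: every FD's attributes lie within a single fragment, so each can be enforced locally — preserved.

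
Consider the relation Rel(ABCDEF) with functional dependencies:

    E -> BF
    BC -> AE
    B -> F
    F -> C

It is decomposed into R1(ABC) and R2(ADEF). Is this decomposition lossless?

Common attributes: R1 ∩ R2 = {A}.
No dependency enlarges {A}, so (A)⁺ = {A}.
The closure contains neither all of R1 = {ABC} nor all of R2 = {ADEF}, so the common attributes are not a superkey of either fragment. The join is lossy.

No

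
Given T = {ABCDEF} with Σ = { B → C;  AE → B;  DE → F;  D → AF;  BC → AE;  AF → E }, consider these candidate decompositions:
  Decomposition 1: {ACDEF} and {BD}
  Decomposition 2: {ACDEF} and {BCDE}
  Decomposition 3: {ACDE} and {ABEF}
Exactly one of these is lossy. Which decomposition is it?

Decomposition 1: common = {D}, closure = {ABCDEF} → lossless.
Decomposition 2: common = {CDE}, closure = {ABCDEF} → lossless.
Decomposition 3: common = {AE}, closure = {ABCE} → lossy.

Decomposition 3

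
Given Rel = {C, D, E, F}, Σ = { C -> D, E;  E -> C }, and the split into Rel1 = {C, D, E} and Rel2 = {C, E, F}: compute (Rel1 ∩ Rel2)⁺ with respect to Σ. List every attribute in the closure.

Rel1 ∩ Rel2 = {C, E}.
C → D, E applies, adding D
Closure: {C, D, E}.

C, D, E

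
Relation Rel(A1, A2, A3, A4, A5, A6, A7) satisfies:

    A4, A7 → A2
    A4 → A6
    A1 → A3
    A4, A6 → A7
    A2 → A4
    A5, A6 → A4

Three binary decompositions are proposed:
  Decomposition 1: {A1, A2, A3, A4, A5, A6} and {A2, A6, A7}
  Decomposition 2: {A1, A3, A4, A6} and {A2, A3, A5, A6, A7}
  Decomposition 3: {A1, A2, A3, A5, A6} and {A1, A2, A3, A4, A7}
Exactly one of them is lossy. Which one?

Decomposition 1: common = {A2, A6}, closure = {A2, A4, A6, A7} → lossless.
Decomposition 2: common = {A3, A6}, closure = {A3, A6} → lossy.
Decomposition 3: common = {A1, A2, A3}, closure = {A1, A2, A3, A4, A6, A7} → lossless.

Decomposition 2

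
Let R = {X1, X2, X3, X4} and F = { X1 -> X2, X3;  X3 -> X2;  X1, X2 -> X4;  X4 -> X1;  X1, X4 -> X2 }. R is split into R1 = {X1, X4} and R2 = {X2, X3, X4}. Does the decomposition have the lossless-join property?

Yes

Common attributes: R1 ∩ R2 = {X4}.
Closure of {X4}: X4 → X1 applies, adding X1; X1, X4 → X2 applies, adding X2; X1 → X2, X3 applies, adding X3. So (X4)⁺ = {X1, X2, X3, X4}.
This closure contains every attribute of R1, so R1 ∩ R2 → R1. The join is lossless.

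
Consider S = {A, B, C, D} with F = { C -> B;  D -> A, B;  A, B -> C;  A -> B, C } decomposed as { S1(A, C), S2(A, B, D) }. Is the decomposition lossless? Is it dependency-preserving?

lossless but not dependency-preserving

Lossless test: (A)⁺ = {A, B, C}, which contains all of one fragment — lossless.
Dependency preservation: the restricted closure of {C} across the fragments never reaches {B}, so C → B cannot be enforced without a join — not preserved.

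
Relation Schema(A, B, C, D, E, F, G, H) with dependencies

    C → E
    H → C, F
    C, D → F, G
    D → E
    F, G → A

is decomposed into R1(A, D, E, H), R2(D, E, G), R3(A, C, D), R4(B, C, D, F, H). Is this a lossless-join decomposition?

No

Chase test. Columns are A, B, C, D, E, F, G, H; row i has aⱼ where attribute j ∈ Ri, else bᵢⱼ.
Initial tableau (one row per fragment):
  row 1: a1 b12 b13 a4 a5 b16 b17 a8
  row 2: b21 b22 b23 a4 a5 b26 a7 b28
  row 3: a1 b32 a3 a4 b35 b36 b37 b38
  row 4: b41 a2 a3 a4 b45 a6 b47 a8
Rows 3 and 4 agree on C; apply C→E and equate their E entries.
Rows 1 and 4 agree on H; apply H→C, F and equate their C, F entries.
Rows 1 and 3 agree on C, D; apply C, D→F, G and equate their F, G entries.
Rows 1 and 4 agree on C, D; apply C, D→F, G and equate their F, G entries.
Rows 1 and 3 agree on D; apply D→E and equate their E entries.
Rows 1 and 4 agree on F, G; apply F, G→A and equate their A entries.
No row becomes fully distinguished — the join is lossy.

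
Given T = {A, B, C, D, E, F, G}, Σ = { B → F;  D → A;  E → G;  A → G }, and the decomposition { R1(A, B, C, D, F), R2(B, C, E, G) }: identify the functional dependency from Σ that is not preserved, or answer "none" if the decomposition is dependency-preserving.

A → G

Check A → G: no single fragment contains all of {A, G}, and the restricted closure of {A} across the fragments never reaches {G}.
B → F is preserved.
D → A is preserved.
E → G is preserved.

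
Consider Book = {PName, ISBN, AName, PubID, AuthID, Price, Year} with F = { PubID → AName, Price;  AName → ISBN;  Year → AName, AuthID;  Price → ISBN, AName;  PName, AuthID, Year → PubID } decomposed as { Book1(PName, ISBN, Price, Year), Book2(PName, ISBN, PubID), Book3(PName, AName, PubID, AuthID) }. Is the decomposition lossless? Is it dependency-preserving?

Lossless test (chase): Rows 2 and 3 agree on PubID; apply PubID→AName, Price and equate their AName, Price entries. Rows 2 and 3 agree on AName; apply AName→ISBN and equate their ISBN entries. No row becomes fully distinguished — the join is lossy.
Dependency preservation: the restricted closure of {PubID} across the fragments never reaches {AName, Price}, so PubID → AName, Price cannot be enforced without a join — not preserved.

lossy and not dependency-preserving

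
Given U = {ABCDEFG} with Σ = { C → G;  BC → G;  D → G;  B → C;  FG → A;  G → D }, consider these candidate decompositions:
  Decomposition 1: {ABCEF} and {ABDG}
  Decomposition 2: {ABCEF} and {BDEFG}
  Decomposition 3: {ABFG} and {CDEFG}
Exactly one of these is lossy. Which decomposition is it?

Decomposition 3

Decomposition 1: common = {AB}, closure = {ABCDG} → lossless.
Decomposition 2: common = {BEF}, closure = {ABCDEFG} → lossless.
Decomposition 3: common = {FG}, closure = {ADFG} → lossy.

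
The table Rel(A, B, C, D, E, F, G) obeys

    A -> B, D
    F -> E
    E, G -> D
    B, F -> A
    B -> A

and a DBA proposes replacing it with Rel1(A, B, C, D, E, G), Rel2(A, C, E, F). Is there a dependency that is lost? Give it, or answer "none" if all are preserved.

none

A → B, D lies within Rel1.
F → E lies within Rel2.
E, G → D lies within Rel1.
B, F → A: restricted closure across fragments reaches A.
B → A lies within Rel1.
Every dependency is enforceable on the fragments, so the decomposition is dependency-preserving.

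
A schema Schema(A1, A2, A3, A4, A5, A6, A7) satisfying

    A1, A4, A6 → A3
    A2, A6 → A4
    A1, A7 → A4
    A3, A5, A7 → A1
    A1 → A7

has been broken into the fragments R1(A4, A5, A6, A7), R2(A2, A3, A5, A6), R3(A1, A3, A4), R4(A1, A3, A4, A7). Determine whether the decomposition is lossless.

Chase test. Columns are A1, A2, A3, A4, A5, A6, A7; row i has aⱼ where attribute j ∈ Ri, else bᵢⱼ.
Initial tableau (one row per fragment):
  row 1: b11 b12 b13 a4 a5 a6 a7
  row 2: b21 a2 a3 b24 a5 a6 b27
  row 3: a1 b32 a3 a4 b35 b36 b37
  row 4: a1 b42 a3 a4 b45 b46 a7
Rows 3 and 4 agree on A1; apply A1→A7 and equate their A7 entries.
No row becomes fully distinguished — the join is lossy.

No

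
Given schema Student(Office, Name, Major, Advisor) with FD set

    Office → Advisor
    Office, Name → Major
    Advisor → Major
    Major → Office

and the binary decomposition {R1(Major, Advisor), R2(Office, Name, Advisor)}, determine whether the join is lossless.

Yes

Common attributes: R1 ∩ R2 = {Advisor}.
Closure of {Advisor}: Advisor → Major applies, adding Major; Major → Office applies, adding Office. So (Advisor)⁺ = {Office, Major, Advisor}.
This closure contains every attribute of R1, so R1 ∩ R2 → R1. The join is lossless.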